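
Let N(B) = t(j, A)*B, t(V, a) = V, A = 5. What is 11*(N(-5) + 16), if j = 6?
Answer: -154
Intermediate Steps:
N(B) = 6*B
11*(N(-5) + 16) = 11*(6*(-5) + 16) = 11*(-30 + 16) = 11*(-14) = -154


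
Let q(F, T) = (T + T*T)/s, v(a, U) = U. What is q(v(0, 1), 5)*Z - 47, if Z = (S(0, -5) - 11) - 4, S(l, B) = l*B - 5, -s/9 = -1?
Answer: -341/3 ≈ -113.67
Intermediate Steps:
s = 9 (s = -9*(-1) = 9)
S(l, B) = -5 + B*l (S(l, B) = B*l - 5 = -5 + B*l)
Z = -20 (Z = ((-5 - 5*0) - 11) - 4 = ((-5 + 0) - 11) - 4 = (-5 - 11) - 4 = -16 - 4 = -20)
q(F, T) = T/9 + T²/9 (q(F, T) = (T + T*T)/9 = (T + T²)*(⅑) = T/9 + T²/9)
q(v(0, 1), 5)*Z - 47 = ((⅑)*5*(1 + 5))*(-20) - 47 = ((⅑)*5*6)*(-20) - 47 = (10/3)*(-20) - 47 = -200/3 - 47 = -341/3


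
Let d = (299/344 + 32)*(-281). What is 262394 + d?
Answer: 87086269/344 ≈ 2.5316e+5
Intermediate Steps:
d = -3177267/344 (d = (299*(1/344) + 32)*(-281) = (299/344 + 32)*(-281) = (11307/344)*(-281) = -3177267/344 ≈ -9236.2)
262394 + d = 262394 - 3177267/344 = 87086269/344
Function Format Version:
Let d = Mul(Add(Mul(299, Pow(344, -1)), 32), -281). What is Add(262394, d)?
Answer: Rational(87086269, 344) ≈ 2.5316e+5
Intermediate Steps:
d = Rational(-3177267, 344) (d = Mul(Add(Mul(299, Rational(1, 344)), 32), -281) = Mul(Add(Rational(299, 344), 32), -281) = Mul(Rational(11307, 344), -281) = Rational(-3177267, 344) ≈ -9236.2)
Add(262394, d) = Add(262394, Rational(-3177267, 344)) = Rational(87086269, 344)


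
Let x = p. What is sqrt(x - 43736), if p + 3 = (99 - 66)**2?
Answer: 5*I*sqrt(1706) ≈ 206.52*I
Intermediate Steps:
p = 1086 (p = -3 + (99 - 66)**2 = -3 + 33**2 = -3 + 1089 = 1086)
x = 1086
sqrt(x - 43736) = sqrt(1086 - 43736) = sqrt(-42650) = 5*I*sqrt(1706)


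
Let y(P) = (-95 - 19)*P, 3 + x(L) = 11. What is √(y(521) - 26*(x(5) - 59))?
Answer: 6*I*√1613 ≈ 240.97*I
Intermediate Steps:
x(L) = 8 (x(L) = -3 + 11 = 8)
y(P) = -114*P
√(y(521) - 26*(x(5) - 59)) = √(-114*521 - 26*(8 - 59)) = √(-59394 - 26*(-51)) = √(-59394 + 1326) = √(-58068) = 6*I*√1613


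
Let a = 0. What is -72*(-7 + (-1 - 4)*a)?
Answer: 504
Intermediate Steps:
-72*(-7 + (-1 - 4)*a) = -72*(-7 + (-1 - 4)*0) = -72*(-7 - 5*0) = -72*(-7 + 0) = -72*(-7) = 504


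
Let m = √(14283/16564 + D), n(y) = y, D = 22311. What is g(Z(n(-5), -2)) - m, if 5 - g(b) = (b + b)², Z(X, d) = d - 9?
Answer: -479 - 3*√170044959763/8282 ≈ -628.37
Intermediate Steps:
Z(X, d) = -9 + d
g(b) = 5 - 4*b² (g(b) = 5 - (b + b)² = 5 - (2*b)² = 5 - 4*b²)
m = 3*√170044959763/8282 (m = √(14283/16564 + 22311) = √(369573687/16564) = 3*√170044959763/8282 ≈ 149.37)
g(Z(n(-5), -2)) - m = (5 - 4*(-9 - 2)²) - 3*√170044959763/8282 = (5 - 4*(-11)²) - 3*√170044959763/8282 = (5 - 4*121) - 3*√170044959763/8282 = (5 - 484) - 3*√170044959763/8282 = -479 - 3*√170044959763/8282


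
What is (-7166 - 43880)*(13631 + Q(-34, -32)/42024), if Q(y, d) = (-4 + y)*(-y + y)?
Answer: -695808026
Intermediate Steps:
Q(y, d) = 0 (Q(y, d) = (-4 + y)*0 = 0)
(-7166 - 43880)*(13631 + Q(-34, -32)/42024) = (-7166 - 43880)*(13631 + 0/42024) = -51046*(13631 + 0*(1/42024)) = -51046*(13631 + 0) = -51046*13631 = -695808026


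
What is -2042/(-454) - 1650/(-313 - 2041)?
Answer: 126272/24289 ≈ 5.1987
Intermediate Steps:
-2042/(-454) - 1650/(-313 - 2041) = -2042*(-1/454) - 1650/(-2354) = 1021/227 - 1650*(-1/2354) = 1021/227 + 75/107 = 126272/24289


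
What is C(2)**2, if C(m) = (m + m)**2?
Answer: 256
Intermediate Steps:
C(m) = 4*m**2 (C(m) = (2*m)**2 = 4*m**2)
C(2)**2 = (4*2**2)**2 = (4*4)**2 = 16**2 = 256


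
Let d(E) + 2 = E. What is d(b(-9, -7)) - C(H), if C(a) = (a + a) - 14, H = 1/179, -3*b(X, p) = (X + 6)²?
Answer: 1609/179 ≈ 8.9888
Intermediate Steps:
b(X, p) = -(6 + X)²/3 (b(X, p) = -(X + 6)²/3 = -(6 + X)²/3)
d(E) = -2 + E
H = 1/179 ≈ 0.0055866
C(a) = -14 + 2*a (C(a) = 2*a - 14 = -14 + 2*a)
d(b(-9, -7)) - C(H) = (-2 - (6 - 9)²/3) - (-14 + 2*(1/179)) = (-2 - ⅓*(-3)²) - (-14 + 2/179) = (-2 - ⅓*9) - 1*(-2504/179) = (-2 - 3) + 2504/179 = -5 + 2504/179 = 1609/179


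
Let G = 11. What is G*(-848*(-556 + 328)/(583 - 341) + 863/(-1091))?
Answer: 105364729/12001 ≈ 8779.7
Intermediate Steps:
G*(-848*(-556 + 328)/(583 - 341) + 863/(-1091)) = 11*(-848*(-556 + 328)/(583 - 341) + 863/(-1091)) = 11*(-848/(242/(-228)) + 863*(-1/1091)) = 11*(-848/(242*(-1/228)) - 863/1091) = 11*(-848/(-121/114) - 863/1091) = 11*(-848*(-114/121) - 863/1091) = 11*(96672/121 - 863/1091) = 11*(105364729/132011) = 105364729/12001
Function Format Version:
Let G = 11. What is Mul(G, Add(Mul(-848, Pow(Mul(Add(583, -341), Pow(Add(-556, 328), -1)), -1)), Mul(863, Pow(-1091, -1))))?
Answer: Rational(105364729, 12001) ≈ 8779.7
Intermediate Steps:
Mul(G, Add(Mul(-848, Pow(Mul(Add(583, -341), Pow(Add(-556, 328), -1)), -1)), Mul(863, Pow(-1091, -1)))) = Mul(11, Add(Mul(-848, Pow(Mul(Add(583, -341), Pow(Add(-556, 328), -1)), -1)), Mul(863, Pow(-1091, -1)))) = Mul(11, Add(Mul(-848, Pow(Mul(242, Pow(-228, -1)), -1)), Mul(863, Rational(-1, 1091)))) = Mul(11, Add(Mul(-848, Pow(Mul(242, Rational(-1, 228)), -1)), Rational(-863, 1091))) = Mul(11, Add(Mul(-848, Pow(Rational(-121, 114), -1)), Rational(-863, 1091))) = Mul(11, Add(Mul(-848, Rational(-114, 121)), Rational(-863, 1091))) = Mul(11, Add(Rational(96672, 121), Rational(-863, 1091))) = Mul(11, Rational(105364729, 132011)) = Rational(105364729, 12001)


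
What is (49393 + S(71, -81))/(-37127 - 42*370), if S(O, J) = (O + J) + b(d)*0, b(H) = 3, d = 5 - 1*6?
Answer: -49383/52667 ≈ -0.93765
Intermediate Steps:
d = -1 (d = 5 - 6 = -1)
S(O, J) = J + O (S(O, J) = (O + J) + 3*0 = (J + O) + 0 = J + O)
(49393 + S(71, -81))/(-37127 - 42*370) = (49393 + (-81 + 71))/(-37127 - 42*370) = (49393 - 10)/(-37127 - 15540) = 49383/(-52667) = 49383*(-1/52667) = -49383/52667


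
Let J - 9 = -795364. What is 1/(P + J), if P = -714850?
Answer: -1/1510205 ≈ -6.6216e-7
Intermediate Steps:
J = -795355 (J = 9 - 795364 = -795355)
1/(P + J) = 1/(-714850 - 795355) = 1/(-1510205) = -1/1510205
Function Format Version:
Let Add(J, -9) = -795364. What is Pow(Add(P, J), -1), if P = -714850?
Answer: Rational(-1, 1510205) ≈ -6.6216e-7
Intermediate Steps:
J = -795355 (J = Add(9, -795364) = -795355)
Pow(Add(P, J), -1) = Pow(Add(-714850, -795355), -1) = Pow(-1510205, -1) = Rational(-1, 1510205)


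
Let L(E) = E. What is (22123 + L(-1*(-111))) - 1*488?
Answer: 21746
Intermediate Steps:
(22123 + L(-1*(-111))) - 1*488 = (22123 - 1*(-111)) - 1*488 = (22123 + 111) - 488 = 22234 - 488 = 21746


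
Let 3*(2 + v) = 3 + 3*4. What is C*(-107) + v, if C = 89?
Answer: -9520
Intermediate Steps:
v = 3 (v = -2 + (3 + 3*4)/3 = -2 + (3 + 12)/3 = -2 + (⅓)*15 = -2 + 5 = 3)
C*(-107) + v = 89*(-107) + 3 = -9523 + 3 = -9520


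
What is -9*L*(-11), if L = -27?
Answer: -2673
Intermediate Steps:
-9*L*(-11) = -9*(-27)*(-11) = 243*(-11) = -2673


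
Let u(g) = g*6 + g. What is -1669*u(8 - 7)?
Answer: -11683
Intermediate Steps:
u(g) = 7*g (u(g) = 6*g + g = 7*g)
-1669*u(8 - 7) = -11683*(8 - 7) = -11683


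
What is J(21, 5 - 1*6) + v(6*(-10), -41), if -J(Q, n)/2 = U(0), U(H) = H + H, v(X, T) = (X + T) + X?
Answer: -161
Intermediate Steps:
v(X, T) = T + 2*X (v(X, T) = (T + X) + X = T + 2*X)
U(H) = 2*H
J(Q, n) = 0 (J(Q, n) = -4*0 = -2*0 = 0)
J(21, 5 - 1*6) + v(6*(-10), -41) = 0 + (-41 + 2*(6*(-10))) = 0 + (-41 + 2*(-60)) = 0 + (-41 - 120) = 0 - 161 = -161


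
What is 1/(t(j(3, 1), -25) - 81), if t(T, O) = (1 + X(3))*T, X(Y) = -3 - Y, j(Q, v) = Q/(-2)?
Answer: -2/147 ≈ -0.013605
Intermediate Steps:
j(Q, v) = -Q/2 (j(Q, v) = Q*(-1/2) = -Q/2)
t(T, O) = -5*T (t(T, O) = (1 + (-3 - 1*3))*T = (1 + (-3 - 3))*T = (1 - 6)*T = -5*T)
1/(t(j(3, 1), -25) - 81) = 1/(-(-5)*3/2 - 81) = 1/(-5*(-3/2) - 81) = 1/(15/2 - 81) = 1/(-147/2) = -2/147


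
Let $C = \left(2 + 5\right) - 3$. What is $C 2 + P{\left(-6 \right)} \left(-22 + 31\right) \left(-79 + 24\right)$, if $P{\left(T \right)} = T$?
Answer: $2978$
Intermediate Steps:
$C = 4$ ($C = 7 - 3 = 4$)
$C 2 + P{\left(-6 \right)} \left(-22 + 31\right) \left(-79 + 24\right) = 4 \cdot 2 - 6 \left(-22 + 31\right) \left(-79 + 24\right) = 8 - 6 \cdot 9 \left(-55\right) = 8 - -2970 = 8 + 2970 = 2978$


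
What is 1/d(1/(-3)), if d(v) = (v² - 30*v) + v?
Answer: 9/88 ≈ 0.10227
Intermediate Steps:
d(v) = v² - 29*v
1/d(1/(-3)) = 1/((-29 + 1/(-3))/(-3)) = 1/(-(-29 - ⅓)/3) = 1/(-⅓*(-88/3)) = 1/(88/9) = 9/88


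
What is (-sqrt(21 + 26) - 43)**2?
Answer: (43 + sqrt(47))**2 ≈ 2485.6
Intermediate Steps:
(-sqrt(21 + 26) - 43)**2 = (-sqrt(47) - 43)**2 = (-43 - sqrt(47))**2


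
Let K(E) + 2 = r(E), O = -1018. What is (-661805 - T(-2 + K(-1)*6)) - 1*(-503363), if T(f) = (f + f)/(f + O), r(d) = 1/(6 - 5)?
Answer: -81280754/513 ≈ -1.5844e+5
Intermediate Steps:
r(d) = 1 (r(d) = 1/1 = 1)
K(E) = -1 (K(E) = -2 + 1 = -1)
T(f) = 2*f/(-1018 + f) (T(f) = (f + f)/(f - 1018) = (2*f)/(-1018 + f) = 2*f/(-1018 + f))
(-661805 - T(-2 + K(-1)*6)) - 1*(-503363) = (-661805 - 2*(-2 - 1*6)/(-1018 + (-2 - 1*6))) - 1*(-503363) = (-661805 - 2*(-2 - 6)/(-1018 + (-2 - 6))) + 503363 = (-661805 - 2*(-8)/(-1018 - 8)) + 503363 = (-661805 - 2*(-8)/(-1026)) + 503363 = (-661805 - 2*(-8)*(-1)/1026) + 503363 = (-661805 - 1*8/513) + 503363 = (-661805 - 8/513) + 503363 = -339505973/513 + 503363 = -81280754/513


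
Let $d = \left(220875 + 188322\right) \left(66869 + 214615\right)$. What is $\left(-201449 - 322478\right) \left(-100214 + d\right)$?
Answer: $-60347121153722218$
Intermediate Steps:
$d = 115182408348$ ($d = 409197 \cdot 281484 = 115182408348$)
$\left(-201449 - 322478\right) \left(-100214 + d\right) = \left(-201449 - 322478\right) \left(-100214 + 115182408348\right) = \left(-523927\right) 115182308134 = -60347121153722218$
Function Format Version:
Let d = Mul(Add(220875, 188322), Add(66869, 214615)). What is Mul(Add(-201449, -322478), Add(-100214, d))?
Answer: -60347121153722218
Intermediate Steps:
d = 115182408348 (d = Mul(409197, 281484) = 115182408348)
Mul(Add(-201449, -322478), Add(-100214, d)) = Mul(Add(-201449, -322478), Add(-100214, 115182408348)) = Mul(-523927, 115182308134) = -60347121153722218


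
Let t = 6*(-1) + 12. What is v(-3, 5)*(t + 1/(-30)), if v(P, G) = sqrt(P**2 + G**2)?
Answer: 179*sqrt(34)/30 ≈ 34.791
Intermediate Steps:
v(P, G) = sqrt(G**2 + P**2)
t = 6 (t = -6 + 12 = 6)
v(-3, 5)*(t + 1/(-30)) = sqrt(5**2 + (-3)**2)*(6 + 1/(-30)) = sqrt(25 + 9)*(6 - 1/30) = sqrt(34)*(179/30) = 179*sqrt(34)/30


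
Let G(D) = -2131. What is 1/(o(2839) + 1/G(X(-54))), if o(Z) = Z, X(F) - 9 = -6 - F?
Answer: 2131/6049908 ≈ 0.00035224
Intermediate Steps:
X(F) = 3 - F (X(F) = 9 + (-6 - F) = 3 - F)
1/(o(2839) + 1/G(X(-54))) = 1/(2839 + 1/(-2131)) = 1/(2839 - 1/2131) = 1/(6049908/2131) = 2131/6049908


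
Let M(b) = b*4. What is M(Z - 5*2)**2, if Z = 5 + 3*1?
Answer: 64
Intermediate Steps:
Z = 8 (Z = 5 + 3 = 8)
M(b) = 4*b
M(Z - 5*2)**2 = (4*(8 - 5*2))**2 = (4*(8 - 1*10))**2 = (4*(8 - 10))**2 = (4*(-2))**2 = (-8)**2 = 64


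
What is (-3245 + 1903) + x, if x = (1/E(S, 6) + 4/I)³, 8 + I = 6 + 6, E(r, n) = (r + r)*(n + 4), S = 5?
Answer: -1340969699/1000000 ≈ -1341.0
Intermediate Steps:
E(r, n) = 2*r*(4 + n) (E(r, n) = (2*r)*(4 + n) = 2*r*(4 + n))
I = 4 (I = -8 + (6 + 6) = -8 + 12 = 4)
x = 1030301/1000000 (x = (1/(2*5*(4 + 6)) + 4/4)³ = (1/(2*5*10) + 4*(¼))³ = (1/100 + 1)³ = (101/100)³ = 1030301/1000000 ≈ 1.0303)
(-3245 + 1903) + x = (-3245 + 1903) + 1030301/1000000 = -1342 + 1030301/1000000 = -1340969699/1000000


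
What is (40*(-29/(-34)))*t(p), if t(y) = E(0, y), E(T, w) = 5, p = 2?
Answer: 2900/17 ≈ 170.59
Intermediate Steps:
t(y) = 5
(40*(-29/(-34)))*t(p) = (40*(-29/(-34)))*5 = (40*(-29*(-1/34)))*5 = (40*(29/34))*5 = (580/17)*5 = 2900/17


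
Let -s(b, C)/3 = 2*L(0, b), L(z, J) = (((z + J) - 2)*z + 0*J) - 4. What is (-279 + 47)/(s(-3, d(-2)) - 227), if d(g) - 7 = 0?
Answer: 8/7 ≈ 1.1429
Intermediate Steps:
d(g) = 7 (d(g) = 7 + 0 = 7)
L(z, J) = -4 + z*(-2 + J + z) (L(z, J) = (((J + z) - 2)*z + 0) - 4 = ((-2 + J + z)*z + 0) - 4 = (z*(-2 + J + z) + 0) - 4 = z*(-2 + J + z) - 4 = -4 + z*(-2 + J + z))
s(b, C) = 24 (s(b, C) = -6*(-4 + 0² - 2*0 + b*0) = -6*(-4 + 0 + 0 + 0) = -6*(-4) = -3*(-8) = 24)
(-279 + 47)/(s(-3, d(-2)) - 227) = (-279 + 47)/(24 - 227) = -232/(-203) = -232*(-1/203) = 8/7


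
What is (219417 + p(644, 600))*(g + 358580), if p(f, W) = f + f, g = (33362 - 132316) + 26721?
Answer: 63198214635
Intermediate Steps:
g = -72233 (g = -98954 + 26721 = -72233)
p(f, W) = 2*f
(219417 + p(644, 600))*(g + 358580) = (219417 + 2*644)*(-72233 + 358580) = (219417 + 1288)*286347 = 220705*286347 = 63198214635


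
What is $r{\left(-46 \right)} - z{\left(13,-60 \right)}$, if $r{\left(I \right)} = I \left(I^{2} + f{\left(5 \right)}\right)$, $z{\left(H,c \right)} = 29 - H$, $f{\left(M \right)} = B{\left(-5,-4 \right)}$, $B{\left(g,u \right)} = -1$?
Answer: $-97306$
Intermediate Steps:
$f{\left(M \right)} = -1$
$r{\left(I \right)} = I \left(-1 + I^{2}\right)$ ($r{\left(I \right)} = I \left(I^{2} - 1\right) = I \left(-1 + I^{2}\right)$)
$r{\left(-46 \right)} - z{\left(13,-60 \right)} = \left(\left(-46\right)^{3} - -46\right) - \left(29 - 13\right) = \left(-97336 + 46\right) - \left(29 - 13\right) = -97290 - 16 = -97306$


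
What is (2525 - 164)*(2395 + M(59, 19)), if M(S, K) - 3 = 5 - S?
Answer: 5534184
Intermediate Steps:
M(S, K) = 8 - S (M(S, K) = 3 + (5 - S) = 8 - S)
(2525 - 164)*(2395 + M(59, 19)) = (2525 - 164)*(2395 + (8 - 1*59)) = 2361*(2395 + (8 - 59)) = 2361*(2395 - 51) = 2361*2344 = 5534184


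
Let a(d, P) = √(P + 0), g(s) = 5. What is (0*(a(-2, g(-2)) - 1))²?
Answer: 0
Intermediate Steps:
a(d, P) = √P
(0*(a(-2, g(-2)) - 1))² = (0*(√5 - 1))² = (0*(-1 + √5))² = 0² = 0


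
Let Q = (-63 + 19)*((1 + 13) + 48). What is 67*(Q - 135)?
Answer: -191821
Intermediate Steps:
Q = -2728 (Q = -44*(14 + 48) = -44*62 = -2728)
67*(Q - 135) = 67*(-2728 - 135) = 67*(-2863) = -191821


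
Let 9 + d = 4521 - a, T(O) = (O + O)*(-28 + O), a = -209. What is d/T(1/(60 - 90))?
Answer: 2124450/841 ≈ 2526.1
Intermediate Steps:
T(O) = 2*O*(-28 + O) (T(O) = (2*O)*(-28 + O) = 2*O*(-28 + O))
d = 4721 (d = -9 + (4521 - 1*(-209)) = -9 + (4521 + 209) = -9 + 4730 = 4721)
d/T(1/(60 - 90)) = 4721/((2*(-28 + 1/(60 - 90))/(60 - 90))) = 4721/((2*(-28 + 1/(-30))/(-30))) = 4721/((2*(-1/30)*(-28 - 1/30))) = 4721/((2*(-1/30)*(-841/30))) = 4721/(841/450) = 4721*(450/841) = 2124450/841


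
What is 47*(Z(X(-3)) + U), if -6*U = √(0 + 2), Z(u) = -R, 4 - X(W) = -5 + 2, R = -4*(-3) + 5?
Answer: -799 - 47*√2/6 ≈ -810.08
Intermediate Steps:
R = 17 (R = 12 + 5 = 17)
X(W) = 7 (X(W) = 4 - (-5 + 2) = 4 - 1*(-3) = 4 + 3 = 7)
Z(u) = -17 (Z(u) = -1*17 = -17)
U = -√2/6 (U = -√(0 + 2)/6 = -√2/6 ≈ -0.23570)
47*(Z(X(-3)) + U) = 47*(-17 - √2/6) = -799 - 47*√2/6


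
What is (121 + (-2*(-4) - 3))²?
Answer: 15876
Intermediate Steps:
(121 + (-2*(-4) - 3))² = (121 + (8 - 3))² = (121 + 5)² = 126² = 15876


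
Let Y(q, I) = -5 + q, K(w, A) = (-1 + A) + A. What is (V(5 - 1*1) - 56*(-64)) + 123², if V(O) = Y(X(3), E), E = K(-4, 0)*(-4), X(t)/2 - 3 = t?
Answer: 18720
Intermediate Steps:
X(t) = 6 + 2*t
K(w, A) = -1 + 2*A
E = 4 (E = (-1 + 2*0)*(-4) = (-1 + 0)*(-4) = -1*(-4) = 4)
V(O) = 7 (V(O) = -5 + (6 + 2*3) = -5 + (6 + 6) = -5 + 12 = 7)
(V(5 - 1*1) - 56*(-64)) + 123² = (7 - 56*(-64)) + 123² = (7 + 3584) + 15129 = 3591 + 15129 = 18720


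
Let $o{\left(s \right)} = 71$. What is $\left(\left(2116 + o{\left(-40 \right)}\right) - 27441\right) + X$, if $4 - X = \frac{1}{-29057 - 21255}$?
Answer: $- \frac{1270377999}{50312} \approx -25250.0$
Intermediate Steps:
$X = \frac{201249}{50312}$ ($X = 4 - \frac{1}{-29057 - 21255} = 4 - \frac{1}{-50312} = 4 - - \frac{1}{50312} = 4 + \frac{1}{50312} = \frac{201249}{50312} \approx 4.0$)
$\left(\left(2116 + o{\left(-40 \right)}\right) - 27441\right) + X = \left(\left(2116 + 71\right) - 27441\right) + \frac{201249}{50312} = \left(2187 - 27441\right) + \frac{201249}{50312} = -25254 + \frac{201249}{50312} = - \frac{1270377999}{50312}$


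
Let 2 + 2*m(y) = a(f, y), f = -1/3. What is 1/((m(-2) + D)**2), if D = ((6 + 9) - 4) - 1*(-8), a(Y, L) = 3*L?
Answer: 1/225 ≈ 0.0044444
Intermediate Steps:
f = -1/3 (f = -1*1/3 = -1/3 ≈ -0.33333)
m(y) = -1 + 3*y/2 (m(y) = -1 + (3*y)/2 = -1 + 3*y/2)
D = 19 (D = (15 - 4) + 8 = 11 + 8 = 19)
1/((m(-2) + D)**2) = 1/(((-1 + (3/2)*(-2)) + 19)**2) = 1/(((-1 - 3) + 19)**2) = 1/((-4 + 19)**2) = 1/(15**2) = 1/225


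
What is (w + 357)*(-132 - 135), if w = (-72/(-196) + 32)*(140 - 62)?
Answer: -37700667/49 ≈ -7.6940e+5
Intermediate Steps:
w = 123708/49 (w = (-72*(-1/196) + 32)*78 = (18/49 + 32)*78 = (1586/49)*78 = 123708/49 ≈ 2524.7)
(w + 357)*(-132 - 135) = (123708/49 + 357)*(-132 - 135) = (141201/49)*(-267) = -37700667/49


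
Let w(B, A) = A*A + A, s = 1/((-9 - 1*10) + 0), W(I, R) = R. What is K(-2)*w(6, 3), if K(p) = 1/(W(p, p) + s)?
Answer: -76/13 ≈ -5.8462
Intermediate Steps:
s = -1/19 (s = 1/((-9 - 10) + 0) = 1/(-19 + 0) = 1/(-19) = -1/19 ≈ -0.052632)
w(B, A) = A + A² (w(B, A) = A² + A = A + A²)
K(p) = 1/(-1/19 + p) (K(p) = 1/(p - 1/19) = 1/(-1/19 + p))
K(-2)*w(6, 3) = (19/(-1 + 19*(-2)))*(3*(1 + 3)) = (19/(-1 - 38))*(3*4) = (19/(-39))*12 = (19*(-1/39))*12 = -19/39*12 = -76/13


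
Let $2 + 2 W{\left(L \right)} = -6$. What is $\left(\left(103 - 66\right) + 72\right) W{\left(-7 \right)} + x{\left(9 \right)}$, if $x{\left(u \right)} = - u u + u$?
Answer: $-508$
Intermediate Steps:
$W{\left(L \right)} = -4$ ($W{\left(L \right)} = -1 + \frac{1}{2} \left(-6\right) = -1 - 3 = -4$)
$x{\left(u \right)} = u - u^{2}$ ($x{\left(u \right)} = - u^{2} + u = u - u^{2}$)
$\left(\left(103 - 66\right) + 72\right) W{\left(-7 \right)} + x{\left(9 \right)} = \left(\left(103 - 66\right) + 72\right) \left(-4\right) + 9 \left(1 - 9\right) = \left(37 + 72\right) \left(-4\right) + 9 \left(1 - 9\right) = 109 \left(-4\right) + 9 \left(-8\right) = -436 - 72 = -508$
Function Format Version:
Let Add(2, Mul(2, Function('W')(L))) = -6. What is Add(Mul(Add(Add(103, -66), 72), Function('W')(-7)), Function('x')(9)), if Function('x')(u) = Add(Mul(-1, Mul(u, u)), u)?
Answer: -508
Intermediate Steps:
Function('W')(L) = -4 (Function('W')(L) = Add(-1, Mul(Rational(1, 2), -6)) = Add(-1, -3) = -4)
Function('x')(u) = Add(u, Mul(-1, Pow(u, 2))) (Function('x')(u) = Add(Mul(-1, Pow(u, 2)), u) = Add(u, Mul(-1, Pow(u, 2))))
Add(Mul(Add(Add(103, -66), 72), Function('W')(-7)), Function('x')(9)) = Add(Mul(Add(Add(103, -66), 72), -4), Mul(9, Add(1, Mul(-1, 9)))) = Add(Mul(Add(37, 72), -4), Mul(9, Add(1, -9))) = Add(Mul(109, -4), Mul(9, -8)) = Add(-436, -72) = -508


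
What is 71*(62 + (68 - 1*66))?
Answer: 4544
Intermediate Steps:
71*(62 + (68 - 1*66)) = 71*(62 + (68 - 66)) = 71*(62 + 2) = 71*64 = 4544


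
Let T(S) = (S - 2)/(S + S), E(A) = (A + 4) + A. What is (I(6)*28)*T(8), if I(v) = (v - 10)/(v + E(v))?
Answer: -21/11 ≈ -1.9091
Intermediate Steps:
E(A) = 4 + 2*A (E(A) = (4 + A) + A = 4 + 2*A)
T(S) = (-2 + S)/(2*S) (T(S) = (-2 + S)/((2*S)) = (-2 + S)*(1/(2*S)) = (-2 + S)/(2*S))
I(v) = (-10 + v)/(4 + 3*v) (I(v) = (v - 10)/(v + (4 + 2*v)) = (-10 + v)/(4 + 3*v))
(I(6)*28)*T(8) = (((-10 + 6)/(4 + 3*6))*28)*((1/2)*(-2 + 8)/8) = ((-4/(4 + 18))*28)*((1/2)*(1/8)*6) = ((-4/22)*28)*(3/8) = (((1/22)*(-4))*28)*(3/8) = -2/11*28*(3/8) = -56/11*3/8 = -21/11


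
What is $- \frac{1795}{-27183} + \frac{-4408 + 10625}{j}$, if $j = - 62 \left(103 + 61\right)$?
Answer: $- \frac{3676711}{6741384} \approx -0.54539$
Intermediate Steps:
$j = -10168$ ($j = \left(-62\right) 164 = -10168$)
$- \frac{1795}{-27183} + \frac{-4408 + 10625}{j} = - \frac{1795}{-27183} + \frac{-4408 + 10625}{-10168} = \left(-1795\right) \left(- \frac{1}{27183}\right) + 6217 \left(- \frac{1}{10168}\right) = \frac{1795}{27183} - \frac{6217}{10168} = - \frac{3676711}{6741384}$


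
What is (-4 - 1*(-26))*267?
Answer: 5874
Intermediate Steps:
(-4 - 1*(-26))*267 = (-4 + 26)*267 = 22*267 = 5874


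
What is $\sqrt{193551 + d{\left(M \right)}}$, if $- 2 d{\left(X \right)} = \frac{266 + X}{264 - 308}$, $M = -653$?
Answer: $\frac{\sqrt{374706222}}{44} \approx 439.94$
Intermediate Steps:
$d{\left(X \right)} = \frac{133}{44} + \frac{X}{88}$ ($d{\left(X \right)} = - \frac{\left(266 + X\right) \frac{1}{264 - 308}}{2} = - \frac{\left(266 + X\right) \frac{1}{-44}}{2} = - \frac{\left(266 + X\right) \left(- \frac{1}{44}\right)}{2} = - \frac{- \frac{133}{22} - \frac{X}{44}}{2} = \frac{133}{44} + \frac{X}{88}$)
$\sqrt{193551 + d{\left(M \right)}} = \sqrt{193551 + \left(\frac{133}{44} + \frac{1}{88} \left(-653\right)\right)} = \sqrt{193551 + \left(\frac{133}{44} - \frac{653}{88}\right)} = \sqrt{193551 - \frac{387}{88}} = \sqrt{\frac{17032101}{88}} = \frac{\sqrt{374706222}}{44}$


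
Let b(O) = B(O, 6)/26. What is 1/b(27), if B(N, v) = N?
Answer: 26/27 ≈ 0.96296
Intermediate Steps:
b(O) = O/26
1/b(27) = 1/((1/26)*27) = 1/(27/26) = 26/27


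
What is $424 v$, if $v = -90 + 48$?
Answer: $-17808$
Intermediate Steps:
$v = -42$
$424 v = 424 \left(-42\right) = -17808$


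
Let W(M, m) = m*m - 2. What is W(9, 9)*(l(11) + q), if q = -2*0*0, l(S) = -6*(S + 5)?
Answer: -7584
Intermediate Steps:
l(S) = -30 - 6*S (l(S) = -6*(5 + S) = -30 - 6*S)
W(M, m) = -2 + m² (W(M, m) = m² - 2 = -2 + m²)
q = 0 (q = 0*0 = 0)
W(9, 9)*(l(11) + q) = (-2 + 9²)*((-30 - 6*11) + 0) = (-2 + 81)*((-30 - 66) + 0) = 79*(-96 + 0) = 79*(-96) = -7584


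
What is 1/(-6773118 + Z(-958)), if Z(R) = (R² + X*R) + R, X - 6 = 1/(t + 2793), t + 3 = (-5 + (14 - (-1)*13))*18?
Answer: -1593/9338262059 ≈ -1.7059e-7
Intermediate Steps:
t = 393 (t = -3 + (-5 + (14 - (-1)*13))*18 = -3 + (-5 + (14 - 1*(-13)))*18 = -3 + (-5 + (14 + 13))*18 = -3 + (-5 + 27)*18 = -3 + 22*18 = -3 + 396 = 393)
X = 19117/3186 (X = 6 + 1/(393 + 2793) = 6 + 1/3186 = 19117/3186 ≈ 6.0003)
Z(R) = R² + 22303*R/3186 (Z(R) = (R² + 19117*R/3186) + R = R² + 22303*R/3186)
1/(-6773118 + Z(-958)) = 1/(-6773118 + (1/3186)*(-958)*(22303 + 3186*(-958))) = 1/(-6773118 + (1/3186)*(-958)*(22303 - 3052188)) = 1/(-6773118 + (1/3186)*(-958)*(-3029885)) = 1/(-6773118 + 1451314915/1593) = 1/(-9338262059/1593) = -1593/9338262059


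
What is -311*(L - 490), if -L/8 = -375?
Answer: -780610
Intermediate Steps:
L = 3000 (L = -8*(-375) = 3000)
-311*(L - 490) = -311*(3000 - 490) = -311*2510 = -780610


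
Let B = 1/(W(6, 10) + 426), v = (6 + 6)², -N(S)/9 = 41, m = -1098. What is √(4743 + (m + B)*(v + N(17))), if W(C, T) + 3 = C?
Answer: 2*√1287226083/143 ≈ 501.79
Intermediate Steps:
W(C, T) = -3 + C
N(S) = -369 (N(S) = -9*41 = -369)
v = 144 (v = 12² = 144)
B = 1/429 (B = 1/((-3 + 6) + 426) = 1/(3 + 426) = 1/429 ≈ 0.0023310)
√(4743 + (m + B)*(v + N(17))) = √(4743 + (-1098 + 1/429)*(144 - 369)) = √(4743 - 471041/429*(-225)) = √(4743 + 35328075/143) = √(36006324/143) = 2*√1287226083/143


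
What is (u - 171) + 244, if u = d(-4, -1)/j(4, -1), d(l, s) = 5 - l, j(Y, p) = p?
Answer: 64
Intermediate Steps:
u = -9 (u = (5 - 1*(-4))/(-1) = (5 + 4)*(-1) = 9*(-1) = -9)
(u - 171) + 244 = (-9 - 171) + 244 = -180 + 244 = 64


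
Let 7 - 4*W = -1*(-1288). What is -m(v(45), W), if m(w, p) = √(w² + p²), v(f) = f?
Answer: -3*√185929/4 ≈ -323.40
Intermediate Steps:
W = -1281/4 (W = 7/4 - (-1)*(-1288)/4 = 7/4 - ¼*1288 = 7/4 - 322 = -1281/4 ≈ -320.25)
m(w, p) = √(p² + w²)
-m(v(45), W) = -√((-1281/4)² + 45²) = -√(1640961/16 + 2025) = -√(1673361/16) = -3*√185929/4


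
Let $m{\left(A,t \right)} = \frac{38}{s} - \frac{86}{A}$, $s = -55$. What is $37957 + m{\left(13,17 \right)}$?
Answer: $\frac{27134031}{715} \approx 37950.0$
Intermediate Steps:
$m{\left(A,t \right)} = - \frac{38}{55} - \frac{86}{A}$ ($m{\left(A,t \right)} = \frac{38}{-55} - \frac{86}{A} = 38 \left(- \frac{1}{55}\right) - \frac{86}{A} = - \frac{38}{55} - \frac{86}{A}$)
$37957 + m{\left(13,17 \right)} = 37957 - \left(\frac{38}{55} + \frac{86}{13}\right) = 37957 - \frac{5224}{715} = \frac{27134031}{715}$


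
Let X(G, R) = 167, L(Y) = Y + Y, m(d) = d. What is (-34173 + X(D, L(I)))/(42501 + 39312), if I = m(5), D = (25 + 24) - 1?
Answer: -34006/81813 ≈ -0.41566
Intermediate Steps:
D = 48 (D = 49 - 1 = 48)
I = 5
L(Y) = 2*Y
(-34173 + X(D, L(I)))/(42501 + 39312) = (-34173 + 167)/(42501 + 39312) = -34006/81813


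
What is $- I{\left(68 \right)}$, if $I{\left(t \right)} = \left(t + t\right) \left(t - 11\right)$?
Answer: $-7752$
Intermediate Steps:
$I{\left(t \right)} = 2 t \left(-11 + t\right)$
$- I{\left(68 \right)} = - 2 \cdot 68 \left(-11 + 68\right) = - 2 \cdot 68 \cdot 57 = \left(-1\right) 7752 = -7752$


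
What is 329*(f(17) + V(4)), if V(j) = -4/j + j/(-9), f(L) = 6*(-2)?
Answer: -39809/9 ≈ -4423.2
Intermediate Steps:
f(L) = -12
V(j) = -4/j - j/9 (V(j) = -4/j + j*(-⅑) = -4/j - j/9)
329*(f(17) + V(4)) = 329*(-12 + (-4/4 - ⅑*4)) = 329*(-12 + (-4*¼ - 4/9)) = 329*(-12 + (-1 - 4/9)) = 329*(-12 - 13/9) = 329*(-121/9) = -39809/9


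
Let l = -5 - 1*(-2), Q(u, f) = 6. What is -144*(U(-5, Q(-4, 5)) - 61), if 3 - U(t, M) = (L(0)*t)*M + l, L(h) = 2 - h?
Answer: -720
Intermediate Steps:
l = -3 (l = -5 + 2 = -3)
U(t, M) = 6 - 2*M*t (U(t, M) = 3 - (((2 - 1*0)*t)*M - 3) = 3 - (((2 + 0)*t)*M - 3) = 3 - ((2*t)*M - 3) = 3 - (2*M*t - 3) = 3 - (-3 + 2*M*t) = 3 + (3 - 2*M*t) = 6 - 2*M*t)
-144*(U(-5, Q(-4, 5)) - 61) = -144*((6 - 2*6*(-5)) - 61) = -144*((6 + 60) - 61) = -144*(66 - 61) = -144*5 = -720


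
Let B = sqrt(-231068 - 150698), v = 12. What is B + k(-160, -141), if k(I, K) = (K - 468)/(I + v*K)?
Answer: 609/1852 + I*sqrt(381766) ≈ 0.32883 + 617.87*I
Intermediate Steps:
B = I*sqrt(381766) (B = sqrt(-381766) = I*sqrt(381766) ≈ 617.87*I)
k(I, K) = (-468 + K)/(I + 12*K) (k(I, K) = (K - 468)/(I + 12*K) = (-468 + K)/(I + 12*K))
B + k(-160, -141) = I*sqrt(381766) + (-468 - 141)/(-160 + 12*(-141)) = I*sqrt(381766) - 609/(-160 - 1692) = I*sqrt(381766) - 609/(-1852) = I*sqrt(381766) - 1/1852*(-609) = I*sqrt(381766) + 609/1852 = 609/1852 + I*sqrt(381766)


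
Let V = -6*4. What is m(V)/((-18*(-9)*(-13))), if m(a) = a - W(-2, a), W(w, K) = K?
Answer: 0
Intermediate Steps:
V = -24
m(a) = 0 (m(a) = a - a = 0)
m(V)/((-18*(-9)*(-13))) = 0/((-18*(-9)*(-13))) = 0/((162*(-13))) = 0/(-2106) = 0*(-1/2106) = 0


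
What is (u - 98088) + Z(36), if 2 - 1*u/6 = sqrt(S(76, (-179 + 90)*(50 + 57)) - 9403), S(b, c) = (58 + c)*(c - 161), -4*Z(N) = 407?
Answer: -392711/4 - 174*sqrt(108977) ≈ -1.5562e+5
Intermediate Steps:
Z(N) = -407/4 (Z(N) = -1/4*407 = -407/4)
S(b, c) = (-161 + c)*(58 + c) (S(b, c) = (58 + c)*(-161 + c) = (-161 + c)*(58 + c))
u = 12 - 174*sqrt(108977) (u = 12 - 6*sqrt((-9338 + ((-179 + 90)*(50 + 57))**2 - 103*(-179 + 90)*(50 + 57)) - 9403) = 12 - 6*sqrt((-9338 + (-89*107)**2 - (-9167)*107) - 9403) = 12 - 6*sqrt((-9338 + (-9523)**2 - 103*(-9523)) - 9403) = 12 - 6*sqrt((-9338 + 90687529 + 980869) - 9403) = 12 - 6*sqrt(91659060 - 9403) = 12 - 174*sqrt(108977) ≈ -57428.)
(u - 98088) + Z(36) = ((12 - 174*sqrt(108977)) - 98088) - 407/4 = (-98076 - 174*sqrt(108977)) - 407/4 = -392711/4 - 174*sqrt(108977)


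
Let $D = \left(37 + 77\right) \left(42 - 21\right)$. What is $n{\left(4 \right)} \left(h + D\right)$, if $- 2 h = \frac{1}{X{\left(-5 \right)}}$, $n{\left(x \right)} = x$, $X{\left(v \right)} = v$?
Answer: $\frac{47882}{5} \approx 9576.4$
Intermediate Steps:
$h = \frac{1}{10}$ ($h = - \frac{1}{2 \left(-5\right)} = \left(- \frac{1}{2}\right) \left(- \frac{1}{5}\right) = \frac{1}{10} \approx 0.1$)
$D = 2394$ ($D = 114 \cdot 21 = 2394$)
$n{\left(4 \right)} \left(h + D\right) = 4 \left(\frac{1}{10} + 2394\right) = 4 \cdot \frac{23941}{10} = \frac{47882}{5}$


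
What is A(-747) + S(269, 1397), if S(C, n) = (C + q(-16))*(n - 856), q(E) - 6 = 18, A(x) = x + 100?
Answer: 157866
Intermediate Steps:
A(x) = 100 + x
q(E) = 24 (q(E) = 6 + 18 = 24)
S(C, n) = (-856 + n)*(24 + C) (S(C, n) = (C + 24)*(n - 856) = (24 + C)*(-856 + n) = (-856 + n)*(24 + C))
A(-747) + S(269, 1397) = (100 - 747) + (-20544 - 856*269 + 24*1397 + 269*1397) = -647 + (-20544 - 230264 + 33528 + 375793) = -647 + 158513 = 157866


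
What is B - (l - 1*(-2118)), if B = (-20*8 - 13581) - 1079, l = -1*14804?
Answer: -2134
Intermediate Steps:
l = -14804
B = -14820 (B = (-160 - 13581) - 1079 = -13741 - 1079 = -14820)
B - (l - 1*(-2118)) = -14820 - (-14804 - 1*(-2118)) = -14820 - (-14804 + 2118) = -14820 - 1*(-12686) = -14820 + 12686 = -2134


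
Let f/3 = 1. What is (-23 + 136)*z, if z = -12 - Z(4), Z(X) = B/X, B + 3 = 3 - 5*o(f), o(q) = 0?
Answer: -1356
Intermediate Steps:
f = 3 (f = 3*1 = 3)
B = 0 (B = -3 + (3 - 5*0) = -3 + (3 + 0) = -3 + 3 = 0)
Z(X) = 0 (Z(X) = 0/X = 0)
z = -12 (z = -12 - 1*0 = -12 + 0 = -12)
(-23 + 136)*z = (-23 + 136)*(-12) = 113*(-12) = -1356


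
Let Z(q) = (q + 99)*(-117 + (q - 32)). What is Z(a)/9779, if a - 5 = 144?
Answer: 0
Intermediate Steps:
a = 149 (a = 5 + 144 = 149)
Z(q) = (-149 + q)*(99 + q) (Z(q) = (99 + q)*(-117 + (-32 + q)) = (99 + q)*(-149 + q) = (-149 + q)*(99 + q))
Z(a)/9779 = (-14751 + 149² - 50*149)/9779 = (-14751 + 22201 - 7450)*(1/9779) = 0*(1/9779) = 0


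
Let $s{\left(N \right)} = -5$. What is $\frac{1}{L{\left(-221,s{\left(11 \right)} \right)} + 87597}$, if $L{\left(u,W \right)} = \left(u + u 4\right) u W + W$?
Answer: $- \frac{1}{1133433} \approx -8.8228 \cdot 10^{-7}$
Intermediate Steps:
$L{\left(u,W \right)} = W + 5 W u^{2}$ ($L{\left(u,W \right)} = \left(u + 4 u\right) u W + W = 5 u u W + W = 5 u^{2} W + W = 5 W u^{2} + W = W + 5 W u^{2}$)
$\frac{1}{L{\left(-221,s{\left(11 \right)} \right)} + 87597} = \frac{1}{- 5 \left(1 + 5 \left(-221\right)^{2}\right) + 87597} = \frac{1}{- 5 \left(1 + 5 \cdot 48841\right) + 87597} = \frac{1}{- 5 \left(1 + 244205\right) + 87597} = \frac{1}{\left(-5\right) 244206 + 87597} = \frac{1}{-1221030 + 87597} = \frac{1}{-1133433} = - \frac{1}{1133433}$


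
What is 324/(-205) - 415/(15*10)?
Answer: -5347/1230 ≈ -4.3472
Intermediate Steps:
324/(-205) - 415/(15*10) = 324*(-1/205) - 415/150 = -324/205 - 415*1/150 = -324/205 - 83/30 = -5347/1230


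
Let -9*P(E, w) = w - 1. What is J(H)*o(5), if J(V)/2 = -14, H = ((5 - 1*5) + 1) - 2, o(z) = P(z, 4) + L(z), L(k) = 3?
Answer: -224/3 ≈ -74.667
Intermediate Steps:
P(E, w) = ⅑ - w/9 (P(E, w) = -(w - 1)/9 = -(-1 + w)/9 = ⅑ - w/9)
o(z) = 8/3 (o(z) = (⅑ - ⅑*4) + 3 = (⅑ - 4/9) + 3 = -⅓ + 3 = 8/3)
H = -1 (H = ((5 - 5) + 1) - 2 = (0 + 1) - 2 = 1 - 2 = -1)
J(V) = -28 (J(V) = 2*(-14) = -28)
J(H)*o(5) = -28*8/3 = -224/3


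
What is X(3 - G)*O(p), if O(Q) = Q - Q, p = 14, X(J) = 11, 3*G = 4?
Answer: 0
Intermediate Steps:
G = 4/3 (G = (⅓)*4 = 4/3 ≈ 1.3333)
O(Q) = 0
X(3 - G)*O(p) = 11*0 = 0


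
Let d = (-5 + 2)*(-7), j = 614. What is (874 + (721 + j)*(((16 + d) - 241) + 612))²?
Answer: 297629166916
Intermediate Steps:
d = 21 (d = -3*(-7) = 21)
(874 + (721 + j)*(((16 + d) - 241) + 612))² = (874 + (721 + 614)*(((16 + 21) - 241) + 612))² = (874 + 1335*((37 - 241) + 612))² = (874 + 1335*(-204 + 612))² = (874 + 1335*408)² = (874 + 544680)² = 545554² = 297629166916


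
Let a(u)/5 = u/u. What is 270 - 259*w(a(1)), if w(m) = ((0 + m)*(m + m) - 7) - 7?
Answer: -9054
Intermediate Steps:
a(u) = 5 (a(u) = 5*(u/u) = 5*1 = 5)
w(m) = -14 + 2*m² (w(m) = (m*(2*m) - 7) - 7 = (2*m² - 7) - 7 = (-7 + 2*m²) - 7 = -14 + 2*m²)
270 - 259*w(a(1)) = 270 - 259*(-14 + 2*5²) = 270 - 259*(-14 + 2*25) = 270 - 259*(-14 + 50) = 270 - 259*36 = 270 - 9324 = -9054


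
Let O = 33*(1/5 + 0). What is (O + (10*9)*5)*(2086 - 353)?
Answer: 3956439/5 ≈ 7.9129e+5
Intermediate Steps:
O = 33/5 (O = 33*(1/5 + 0) = 33*(1/5) = 33/5 ≈ 6.6000)
(O + (10*9)*5)*(2086 - 353) = (33/5 + (10*9)*5)*(2086 - 353) = (33/5 + 90*5)*1733 = (33/5 + 450)*1733 = (2283/5)*1733 = 3956439/5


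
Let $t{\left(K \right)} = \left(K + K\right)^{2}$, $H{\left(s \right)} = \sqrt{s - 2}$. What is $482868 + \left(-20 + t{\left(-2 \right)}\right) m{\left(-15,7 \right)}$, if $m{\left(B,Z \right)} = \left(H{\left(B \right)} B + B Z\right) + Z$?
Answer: $483260 + 60 i \sqrt{17} \approx 4.8326 \cdot 10^{5} + 247.39 i$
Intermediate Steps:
$H{\left(s \right)} = \sqrt{-2 + s}$
$t{\left(K \right)} = 4 K^{2}$ ($t{\left(K \right)} = \left(2 K\right)^{2} = 4 K^{2}$)
$m{\left(B,Z \right)} = Z + B Z + B \sqrt{-2 + B}$ ($m{\left(B,Z \right)} = \left(\sqrt{-2 + B} B + B Z\right) + Z = \left(B \sqrt{-2 + B} + B Z\right) + Z = \left(B Z + B \sqrt{-2 + B}\right) + Z = Z + B Z + B \sqrt{-2 + B}$)
$482868 + \left(-20 + t{\left(-2 \right)}\right) m{\left(-15,7 \right)} = 482868 + \left(-20 + 4 \left(-2\right)^{2}\right) \left(7 - 105 - 15 \sqrt{-2 - 15}\right) = 482868 + \left(-20 + 4 \cdot 4\right) \left(7 - 105 - 15 \sqrt{-17}\right) = 482868 + \left(-20 + 16\right) \left(7 - 105 - 15 i \sqrt{17}\right) = 482868 - 4 \left(7 - 105 - 15 i \sqrt{17}\right) = 482868 - 4 \left(-98 - 15 i \sqrt{17}\right) = 482868 + \left(392 + 60 i \sqrt{17}\right) = 483260 + 60 i \sqrt{17}$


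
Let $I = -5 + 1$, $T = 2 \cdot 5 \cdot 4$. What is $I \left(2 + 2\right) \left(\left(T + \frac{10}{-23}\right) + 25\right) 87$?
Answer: $- \frac{2067120}{23} \approx -89875.0$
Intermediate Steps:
$T = 40$ ($T = 10 \cdot 4 = 40$)
$I = -4$
$I \left(2 + 2\right) \left(\left(T + \frac{10}{-23}\right) + 25\right) 87 = - 4 \left(2 + 2\right) \left(\left(40 + \frac{10}{-23}\right) + 25\right) 87 = \left(-4\right) 4 \left(\left(40 + 10 \left(- \frac{1}{23}\right)\right) + 25\right) 87 = - 16 \left(\left(40 - \frac{10}{23}\right) + 25\right) 87 = - 16 \left(\frac{910}{23} + 25\right) 87 = \left(-16\right) \frac{1485}{23} \cdot 87 = \left(- \frac{23760}{23}\right) 87 = - \frac{2067120}{23}$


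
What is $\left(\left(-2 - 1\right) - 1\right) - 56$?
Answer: $-60$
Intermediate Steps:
$\left(\left(-2 - 1\right) - 1\right) - 56 = \left(-3 - 1\right) - 56 = -4 - 56 = -60$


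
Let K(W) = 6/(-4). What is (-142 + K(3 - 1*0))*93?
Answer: -26691/2 ≈ -13346.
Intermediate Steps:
K(W) = -3/2 (K(W) = 6*(-¼) = -3/2)
(-142 + K(3 - 1*0))*93 = (-142 - 3/2)*93 = -287/2*93 = -26691/2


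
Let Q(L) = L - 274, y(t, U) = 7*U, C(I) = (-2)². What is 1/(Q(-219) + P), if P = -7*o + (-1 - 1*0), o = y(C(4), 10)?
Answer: -1/984 ≈ -0.0010163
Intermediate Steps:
C(I) = 4
o = 70 (o = 7*10 = 70)
Q(L) = -274 + L
P = -491 (P = -7*70 + (-1 - 1*0) = -490 + (-1 + 0) = -490 - 1 = -491)
1/(Q(-219) + P) = 1/((-274 - 219) - 491) = 1/(-493 - 491) = 1/(-984) = -1/984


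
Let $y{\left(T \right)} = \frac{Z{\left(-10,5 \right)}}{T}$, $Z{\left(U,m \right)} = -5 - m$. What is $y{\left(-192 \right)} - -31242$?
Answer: $\frac{2999237}{96} \approx 31242.0$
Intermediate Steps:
$y{\left(T \right)} = - \frac{10}{T}$ ($y{\left(T \right)} = \frac{-5 - 5}{T} = - \frac{10}{T}$)
$y{\left(-192 \right)} - -31242 = - \frac{10}{-192} - -31242 = \left(-10\right) \left(- \frac{1}{192}\right) + 31242 = \frac{5}{96} + 31242 = \frac{2999237}{96}$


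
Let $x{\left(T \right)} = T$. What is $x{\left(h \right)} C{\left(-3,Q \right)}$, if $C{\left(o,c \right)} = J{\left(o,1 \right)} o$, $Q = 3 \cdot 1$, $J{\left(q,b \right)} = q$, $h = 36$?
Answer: $324$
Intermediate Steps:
$Q = 3$
$C{\left(o,c \right)} = o^{2}$ ($C{\left(o,c \right)} = o o = o^{2}$)
$x{\left(h \right)} C{\left(-3,Q \right)} = 36 \left(-3\right)^{2} = 36 \cdot 9 = 324$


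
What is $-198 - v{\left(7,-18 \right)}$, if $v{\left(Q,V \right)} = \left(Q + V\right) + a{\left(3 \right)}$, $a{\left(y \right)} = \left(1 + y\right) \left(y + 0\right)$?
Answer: $-199$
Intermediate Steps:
$a{\left(y \right)} = y \left(1 + y\right)$ ($a{\left(y \right)} = \left(1 + y\right) y = y \left(1 + y\right)$)
$v{\left(Q,V \right)} = 12 + Q + V$ ($v{\left(Q,V \right)} = \left(Q + V\right) + 3 \left(1 + 3\right) = \left(Q + V\right) + 3 \cdot 4 = \left(Q + V\right) + 12 = 12 + Q + V$)
$-198 - v{\left(7,-18 \right)} = -198 - \left(12 + 7 - 18\right) = -198 - 1 = -199$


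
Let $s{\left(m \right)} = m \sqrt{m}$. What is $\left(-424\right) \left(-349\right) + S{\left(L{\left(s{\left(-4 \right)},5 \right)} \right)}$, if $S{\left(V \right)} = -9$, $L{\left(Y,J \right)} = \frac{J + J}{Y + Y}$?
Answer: $147967$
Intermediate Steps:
$s{\left(m \right)} = m^{\frac{3}{2}}$
$L{\left(Y,J \right)} = \frac{J}{Y}$ ($L{\left(Y,J \right)} = \frac{2 J}{2 Y} = 2 J \frac{1}{2 Y} = \frac{J}{Y}$)
$\left(-424\right) \left(-349\right) + S{\left(L{\left(s{\left(-4 \right)},5 \right)} \right)} = \left(-424\right) \left(-349\right) - 9 = 147976 - 9 = 147967$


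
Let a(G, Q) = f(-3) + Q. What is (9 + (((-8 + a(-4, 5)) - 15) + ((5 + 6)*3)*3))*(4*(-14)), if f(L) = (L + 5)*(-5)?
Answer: -4480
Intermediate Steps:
f(L) = -25 - 5*L (f(L) = (5 + L)*(-5) = -25 - 5*L)
a(G, Q) = -10 + Q (a(G, Q) = (-25 - 5*(-3)) + Q = (-25 + 15) + Q = -10 + Q)
(9 + (((-8 + a(-4, 5)) - 15) + ((5 + 6)*3)*3))*(4*(-14)) = (9 + (((-8 + (-10 + 5)) - 15) + ((5 + 6)*3)*3))*(4*(-14)) = (9 + (((-8 - 5) - 15) + (11*3)*3))*(-56) = (9 + ((-13 - 15) + 33*3))*(-56) = (9 + (-28 + 99))*(-56) = (9 + 71)*(-56) = 80*(-56) = -4480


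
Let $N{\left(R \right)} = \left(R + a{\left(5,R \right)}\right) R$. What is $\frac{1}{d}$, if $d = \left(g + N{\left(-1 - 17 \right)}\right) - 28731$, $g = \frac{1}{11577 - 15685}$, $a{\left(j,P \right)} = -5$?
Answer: $- \frac{4108}{116326237} \approx -3.5314 \cdot 10^{-5}$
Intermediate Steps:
$g = - \frac{1}{4108}$ ($g = \frac{1}{-4108} = - \frac{1}{4108} \approx -0.00024343$)
$N{\left(R \right)} = R \left(-5 + R\right)$ ($N{\left(R \right)} = \left(R - 5\right) R = \left(-5 + R\right) R = R \left(-5 + R\right)$)
$d = - \frac{116326237}{4108}$ ($d = \left(- \frac{1}{4108} + \left(-1 - 17\right) \left(-5 - 18\right)\right) - 28731 = \left(- \frac{1}{4108} - 18 \left(-5 - 18\right)\right) - 28731 = \left(- \frac{1}{4108} - -414\right) - 28731 = \left(- \frac{1}{4108} + 414\right) - 28731 = \frac{1700711}{4108} - 28731 = - \frac{116326237}{4108} \approx -28317.0$)
$\frac{1}{d} = \frac{1}{- \frac{116326237}{4108}} = - \frac{4108}{116326237}$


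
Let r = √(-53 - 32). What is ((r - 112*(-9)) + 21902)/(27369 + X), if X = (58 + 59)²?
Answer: 11455/20529 + I*√85/41058 ≈ 0.55799 + 0.00022455*I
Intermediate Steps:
r = I*√85 (r = √(-85) = I*√85 ≈ 9.2195*I)
X = 13689 (X = 117² = 13689)
((r - 112*(-9)) + 21902)/(27369 + X) = ((I*√85 - 112*(-9)) + 21902)/(27369 + 13689) = ((I*√85 + 1008) + 21902)/41058 = ((1008 + I*√85) + 21902)*(1/41058) = (22910 + I*√85)*(1/41058) = 11455/20529 + I*√85/41058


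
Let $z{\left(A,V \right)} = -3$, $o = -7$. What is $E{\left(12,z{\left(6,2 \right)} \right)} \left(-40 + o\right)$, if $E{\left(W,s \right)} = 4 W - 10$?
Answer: $-1786$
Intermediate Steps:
$E{\left(W,s \right)} = -10 + 4 W$
$E{\left(12,z{\left(6,2 \right)} \right)} \left(-40 + o\right) = \left(-10 + 4 \cdot 12\right) \left(-40 - 7\right) = \left(-10 + 48\right) \left(-47\right) = 38 \left(-47\right) = -1786$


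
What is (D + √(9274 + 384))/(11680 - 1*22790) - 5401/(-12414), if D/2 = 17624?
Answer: -188781781/68959770 - √9658/11110 ≈ -2.7464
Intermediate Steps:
D = 35248 (D = 2*17624 = 35248)
(D + √(9274 + 384))/(11680 - 1*22790) - 5401/(-12414) = (35248 + √(9274 + 384))/(11680 - 1*22790) - 5401/(-12414) = (35248 + √9658)/(11680 - 22790) - 5401*(-1/12414) = (35248 + √9658)/(-11110) + 5401/12414 = (35248 + √9658)*(-1/11110) + 5401/12414 = (-17624/5555 - √9658/11110) + 5401/12414 = -188781781/68959770 - √9658/11110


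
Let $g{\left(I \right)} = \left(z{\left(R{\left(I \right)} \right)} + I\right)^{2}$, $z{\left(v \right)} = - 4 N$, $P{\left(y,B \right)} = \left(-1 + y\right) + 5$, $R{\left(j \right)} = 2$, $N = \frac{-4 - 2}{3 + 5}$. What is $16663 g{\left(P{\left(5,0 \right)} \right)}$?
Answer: $2399472$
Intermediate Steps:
$N = - \frac{3}{4}$ ($N = - \frac{6}{8} = \left(-6\right) \frac{1}{8} = - \frac{3}{4} \approx -0.75$)
$P{\left(y,B \right)} = 4 + y$
$z{\left(v \right)} = 3$ ($z{\left(v \right)} = \left(-4\right) \left(- \frac{3}{4}\right) = 3$)
$g{\left(I \right)} = \left(3 + I\right)^{2}$
$16663 g{\left(P{\left(5,0 \right)} \right)} = 16663 \left(3 + \left(4 + 5\right)\right)^{2} = 16663 \left(3 + 9\right)^{2} = 16663 \cdot 12^{2} = 16663 \cdot 144 = 2399472$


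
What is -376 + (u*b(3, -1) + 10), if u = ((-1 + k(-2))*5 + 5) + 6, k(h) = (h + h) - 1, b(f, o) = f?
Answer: -423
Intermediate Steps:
k(h) = -1 + 2*h (k(h) = 2*h - 1 = -1 + 2*h)
u = -19 (u = ((-1 + (-1 + 2*(-2)))*5 + 5) + 6 = ((-1 + (-1 - 4))*5 + 5) + 6 = ((-1 - 5)*5 + 5) + 6 = (-6*5 + 5) + 6 = (-30 + 5) + 6 = -25 + 6 = -19)
-376 + (u*b(3, -1) + 10) = -376 + (-19*3 + 10) = -376 + (-57 + 10) = -376 - 47 = -423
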